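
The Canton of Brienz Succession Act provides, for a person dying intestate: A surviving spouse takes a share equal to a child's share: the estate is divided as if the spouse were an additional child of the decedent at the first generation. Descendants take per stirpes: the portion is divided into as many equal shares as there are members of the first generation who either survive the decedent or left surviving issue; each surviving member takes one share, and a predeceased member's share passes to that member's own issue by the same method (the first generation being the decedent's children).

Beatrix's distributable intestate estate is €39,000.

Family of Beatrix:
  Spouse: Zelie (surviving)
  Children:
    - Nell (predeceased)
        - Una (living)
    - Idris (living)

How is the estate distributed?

Zelie: €13,000; Una: €13,000; Idris: €13,000

The spouse counts as an additional share at the children's level, so there are 3 primary shares of €13,000. Zelie takes one such share (€13,000).
The children's combined portion (€26,000) is divided into 2 shares of €13,000: Idris takes €13,000; Nell's €13,000 share passes to Nell's issue.
Nell's share (€13,000) passes entirely to Una.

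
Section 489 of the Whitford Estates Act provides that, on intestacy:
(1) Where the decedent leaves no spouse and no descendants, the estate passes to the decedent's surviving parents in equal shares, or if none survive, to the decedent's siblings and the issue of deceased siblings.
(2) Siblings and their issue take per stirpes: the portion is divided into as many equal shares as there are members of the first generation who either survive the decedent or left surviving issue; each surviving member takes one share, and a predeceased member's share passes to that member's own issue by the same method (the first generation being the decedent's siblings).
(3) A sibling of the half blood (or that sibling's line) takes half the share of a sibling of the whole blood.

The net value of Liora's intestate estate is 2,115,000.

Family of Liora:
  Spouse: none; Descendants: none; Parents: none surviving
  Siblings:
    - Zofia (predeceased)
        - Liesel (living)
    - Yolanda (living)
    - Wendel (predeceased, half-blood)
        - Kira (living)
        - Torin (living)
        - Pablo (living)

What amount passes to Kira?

The entire 2,115,000 passes to the siblings and their issue.
Counting each half-blood sibling's line as half a unit, there are 5/2 units in 2,115,000, so one unit is 846,000. Whole-blood lines (Zofia and Yolanda) take 846,000 each; half-blood lines (Wendel) take 423,000 each.
Zofia's share (846,000) passes entirely to Liesel.
Wendel's share (423,000) is divided into 3 shares of 141,000: Kira, Torin, and Pablo each take 141,000.

Kira receives 141,000.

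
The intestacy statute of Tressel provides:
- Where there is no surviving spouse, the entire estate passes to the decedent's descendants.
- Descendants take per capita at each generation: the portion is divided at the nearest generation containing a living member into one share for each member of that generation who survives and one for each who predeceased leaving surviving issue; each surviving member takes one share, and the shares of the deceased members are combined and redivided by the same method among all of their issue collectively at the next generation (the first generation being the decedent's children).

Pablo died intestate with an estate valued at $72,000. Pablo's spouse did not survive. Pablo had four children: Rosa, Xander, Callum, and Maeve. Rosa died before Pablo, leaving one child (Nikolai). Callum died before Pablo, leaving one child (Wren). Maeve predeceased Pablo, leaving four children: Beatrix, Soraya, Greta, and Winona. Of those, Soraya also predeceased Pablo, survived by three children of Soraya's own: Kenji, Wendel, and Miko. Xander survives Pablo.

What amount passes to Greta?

Greta receives $9,000.

The entire $72,000 passes to the descendants.
That amount ($72,000) is divided at the children's generation into 4 shares of $18,000. Xander takes $18,000. The 3 shares of the deceased (Rosa, Callum, and Maeve) are combined into a pool of $54,000.
That pool ($54,000) is divided at the grandchildren's generation into 6 shares of $9,000. Nikolai, Wren, Beatrix, Greta, and Winona each take $9,000. The remaining share for the deceased Soraya ($9,000) is carried to the next generation.
That pool ($9,000) is divided at the great-grandchildren's generation equally among Kenji, Wendel, and Miko: $3,000 each.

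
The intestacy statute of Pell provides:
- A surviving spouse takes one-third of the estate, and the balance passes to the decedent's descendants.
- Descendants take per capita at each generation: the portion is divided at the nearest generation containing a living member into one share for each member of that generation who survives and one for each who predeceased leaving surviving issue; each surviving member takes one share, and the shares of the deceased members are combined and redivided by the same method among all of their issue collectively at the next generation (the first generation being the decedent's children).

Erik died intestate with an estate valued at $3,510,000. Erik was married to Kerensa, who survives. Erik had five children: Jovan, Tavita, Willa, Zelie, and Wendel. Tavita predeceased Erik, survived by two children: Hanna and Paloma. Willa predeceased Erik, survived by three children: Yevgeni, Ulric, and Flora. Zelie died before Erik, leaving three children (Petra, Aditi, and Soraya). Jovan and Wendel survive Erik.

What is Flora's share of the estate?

Flora receives $175,500.

Kerensa takes one-third of $3,510,000 = $1,170,000. The remaining $2,340,000 passes to the descendants.
The descendants' portion ($2,340,000) is divided at the children's generation into 5 shares of $468,000. Jovan and Wendel each take $468,000. The 3 shares of the deceased (Tavita, Willa, and Zelie) are combined into a pool of $1,404,000.
That pool ($1,404,000) is divided at the grandchildren's generation equally among Hanna, Paloma, Yevgeni, Ulric, Flora, Petra, Aditi, and Soraya: $175,500 each.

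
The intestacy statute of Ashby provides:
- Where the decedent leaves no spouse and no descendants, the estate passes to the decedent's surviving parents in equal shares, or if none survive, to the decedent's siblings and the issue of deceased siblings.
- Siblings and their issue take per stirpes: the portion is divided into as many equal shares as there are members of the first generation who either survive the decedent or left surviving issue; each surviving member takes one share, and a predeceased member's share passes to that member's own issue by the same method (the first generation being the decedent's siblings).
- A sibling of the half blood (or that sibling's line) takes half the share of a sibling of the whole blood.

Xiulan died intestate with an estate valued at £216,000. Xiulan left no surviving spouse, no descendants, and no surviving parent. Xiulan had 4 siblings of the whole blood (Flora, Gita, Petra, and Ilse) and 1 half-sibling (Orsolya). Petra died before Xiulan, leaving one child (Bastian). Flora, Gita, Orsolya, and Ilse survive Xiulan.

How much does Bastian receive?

The entire £216,000 passes to the siblings and their issue.
Counting each half-blood sibling's line as half a unit, there are 9/2 units in £216,000, so one unit is £48,000. Whole-blood lines (Flora, Gita, Petra, and Ilse) take £48,000 each; half-blood lines (Orsolya) take £24,000 each.
Petra's share (£48,000) passes entirely to Bastian.

Bastian receives £48,000.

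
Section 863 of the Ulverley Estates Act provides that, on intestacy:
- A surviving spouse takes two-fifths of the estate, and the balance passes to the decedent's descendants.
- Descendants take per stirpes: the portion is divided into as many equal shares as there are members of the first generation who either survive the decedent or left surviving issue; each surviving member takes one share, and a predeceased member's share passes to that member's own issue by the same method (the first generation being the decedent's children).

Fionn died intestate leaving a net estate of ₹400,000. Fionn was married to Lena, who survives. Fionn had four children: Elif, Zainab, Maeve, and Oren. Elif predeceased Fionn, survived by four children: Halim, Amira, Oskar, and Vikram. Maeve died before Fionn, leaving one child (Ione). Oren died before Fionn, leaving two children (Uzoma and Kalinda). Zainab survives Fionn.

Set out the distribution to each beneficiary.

Lena: ₹160,000; Halim: ₹15,000; Amira: ₹15,000; Oskar: ₹15,000; Vikram: ₹15,000; Zainab: ₹60,000; Ione: ₹60,000; Uzoma: ₹30,000; Kalinda: ₹30,000

Lena takes two-fifths of ₹400,000 = ₹160,000. The remaining ₹240,000 passes to the descendants.
The descendants' portion (₹240,000) is divided into 4 shares of ₹60,000: Zainab takes ₹60,000; Elif's ₹60,000 share passes to Elif's issue; Maeve's ₹60,000 share passes to Maeve's issue; Oren's ₹60,000 share passes to Oren's issue.
Elif's share (₹60,000) is divided into 4 shares of ₹15,000: Halim, Amira, Oskar, and Vikram each take ₹15,000.
Maeve's share (₹60,000) passes entirely to Ione.
Oren's share (₹60,000) is divided into 2 shares of ₹30,000: Uzoma and Kalinda each take ₹30,000.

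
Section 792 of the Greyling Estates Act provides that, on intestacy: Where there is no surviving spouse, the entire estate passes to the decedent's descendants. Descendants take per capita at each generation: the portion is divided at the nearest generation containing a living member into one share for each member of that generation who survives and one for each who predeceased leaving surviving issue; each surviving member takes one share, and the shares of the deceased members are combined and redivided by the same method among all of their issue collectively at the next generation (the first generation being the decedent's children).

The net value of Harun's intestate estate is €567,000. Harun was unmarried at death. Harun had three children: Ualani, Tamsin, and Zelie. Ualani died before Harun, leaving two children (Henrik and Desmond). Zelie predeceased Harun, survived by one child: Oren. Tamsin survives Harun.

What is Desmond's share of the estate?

Desmond receives €126,000.

The entire €567,000 passes to the descendants.
That amount (€567,000) is divided at the children's generation into 3 shares of €189,000. Tamsin takes €189,000. The 2 shares of the deceased (Ualani and Zelie) are combined into a pool of €378,000.
That pool (€378,000) is divided at the grandchildren's generation equally among Henrik, Desmond, and Oren: €126,000 each.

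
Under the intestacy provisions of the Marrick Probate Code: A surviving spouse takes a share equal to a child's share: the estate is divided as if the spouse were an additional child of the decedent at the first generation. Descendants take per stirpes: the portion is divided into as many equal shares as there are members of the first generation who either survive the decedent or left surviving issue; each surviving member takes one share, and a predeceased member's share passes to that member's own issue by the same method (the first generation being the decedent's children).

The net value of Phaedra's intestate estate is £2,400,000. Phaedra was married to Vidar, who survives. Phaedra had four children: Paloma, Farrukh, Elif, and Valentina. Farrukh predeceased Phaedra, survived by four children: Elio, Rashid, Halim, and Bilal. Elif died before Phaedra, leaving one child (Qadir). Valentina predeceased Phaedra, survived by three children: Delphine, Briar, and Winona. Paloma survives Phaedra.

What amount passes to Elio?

The spouse counts as an additional share at the children's level, so there are 5 primary shares of £480,000. Vidar takes one such share (£480,000).
The children's combined portion (£1,920,000) is divided into 4 shares of £480,000: Paloma takes £480,000; Farrukh's £480,000 share passes to Farrukh's issue; Elif's £480,000 share passes to Elif's issue; Valentina's £480,000 share passes to Valentina's issue.
Farrukh's share (£480,000) is divided into 4 shares of £120,000: Elio, Rashid, Halim, and Bilal each take £120,000.
Elif's share (£480,000) passes entirely to Qadir.
Valentina's share (£480,000) is divided into 3 shares of £160,000: Delphine, Briar, and Winona each take £160,000.

Elio receives £120,000.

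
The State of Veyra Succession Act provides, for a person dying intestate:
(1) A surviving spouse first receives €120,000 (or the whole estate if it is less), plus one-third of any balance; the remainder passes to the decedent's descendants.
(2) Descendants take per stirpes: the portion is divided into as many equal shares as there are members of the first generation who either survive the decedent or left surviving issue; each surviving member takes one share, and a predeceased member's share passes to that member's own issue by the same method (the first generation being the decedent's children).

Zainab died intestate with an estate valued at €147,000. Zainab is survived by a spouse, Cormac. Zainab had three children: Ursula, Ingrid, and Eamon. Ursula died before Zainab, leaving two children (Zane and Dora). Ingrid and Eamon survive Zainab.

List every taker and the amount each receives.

Cormac: €129,000; Zane: €3,000; Dora: €3,000; Ingrid: €6,000; Eamon: €6,000

Cormac first takes €120,000, leaving a balance of €27,000. Cormac then takes one-third of the balance (€9,000), for a total of €129,000. The remaining €18,000 passes to the descendants.
The descendants' portion (€18,000) is divided into 3 shares of €6,000: Ingrid and Eamon each take €6,000; Ursula's €6,000 share passes to Ursula's issue.
Ursula's share (€6,000) is divided into 2 shares of €3,000: Zane and Dora each take €3,000.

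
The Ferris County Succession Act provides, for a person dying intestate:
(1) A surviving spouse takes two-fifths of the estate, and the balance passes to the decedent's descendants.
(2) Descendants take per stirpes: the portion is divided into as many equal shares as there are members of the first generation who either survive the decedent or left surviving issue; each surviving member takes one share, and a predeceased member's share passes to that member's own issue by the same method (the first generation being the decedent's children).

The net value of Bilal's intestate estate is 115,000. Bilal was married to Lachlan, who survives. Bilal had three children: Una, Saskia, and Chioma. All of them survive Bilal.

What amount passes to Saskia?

Saskia receives 23,000.

Lachlan takes two-fifths of 115,000 = 46,000. The remaining 69,000 passes to the descendants.
The descendants' portion (69,000) is divided into 3 shares of 23,000: Una, Saskia, and Chioma each take 23,000.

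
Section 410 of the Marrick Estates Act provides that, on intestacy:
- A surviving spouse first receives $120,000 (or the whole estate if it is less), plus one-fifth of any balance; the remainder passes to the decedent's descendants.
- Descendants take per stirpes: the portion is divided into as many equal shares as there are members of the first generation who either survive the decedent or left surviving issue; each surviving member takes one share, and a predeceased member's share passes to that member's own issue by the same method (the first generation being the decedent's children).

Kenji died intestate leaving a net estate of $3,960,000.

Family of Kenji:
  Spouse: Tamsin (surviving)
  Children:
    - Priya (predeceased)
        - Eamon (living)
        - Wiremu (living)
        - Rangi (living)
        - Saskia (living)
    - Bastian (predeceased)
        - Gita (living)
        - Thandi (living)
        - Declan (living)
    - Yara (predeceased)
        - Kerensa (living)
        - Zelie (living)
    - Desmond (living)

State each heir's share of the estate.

Tamsin: $888,000; Eamon: $192,000; Wiremu: $192,000; Rangi: $192,000; Saskia: $192,000; Gita: $256,000; Thandi: $256,000; Declan: $256,000; Kerensa: $384,000; Zelie: $384,000; Desmond: $768,000

Tamsin first takes $120,000, leaving a balance of $3,840,000. Tamsin then takes one-fifth of the balance ($768,000), for a total of $888,000. The remaining $3,072,000 passes to the descendants.
The descendants' portion ($3,072,000) is divided into 4 shares of $768,000: Desmond takes $768,000; Priya's $768,000 share passes to Priya's issue; Bastian's $768,000 share passes to Bastian's issue; Yara's $768,000 share passes to Yara's issue.
Priya's share ($768,000) is divided into 4 shares of $192,000: Eamon, Wiremu, Rangi, and Saskia each take $192,000.
Bastian's share ($768,000) is divided into 3 shares of $256,000: Gita, Thandi, and Declan each take $256,000.
Yara's share ($768,000) is divided into 2 shares of $384,000: Kerensa and Zelie each take $384,000.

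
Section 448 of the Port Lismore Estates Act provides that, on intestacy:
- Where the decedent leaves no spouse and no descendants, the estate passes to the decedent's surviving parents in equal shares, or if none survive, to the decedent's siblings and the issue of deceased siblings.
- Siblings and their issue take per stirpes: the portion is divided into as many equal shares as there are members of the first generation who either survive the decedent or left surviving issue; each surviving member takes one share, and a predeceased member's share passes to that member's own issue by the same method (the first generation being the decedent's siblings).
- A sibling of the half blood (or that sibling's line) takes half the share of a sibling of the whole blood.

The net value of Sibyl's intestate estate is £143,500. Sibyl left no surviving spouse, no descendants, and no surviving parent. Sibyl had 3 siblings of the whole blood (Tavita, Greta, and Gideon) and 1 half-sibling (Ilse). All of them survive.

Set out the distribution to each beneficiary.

Tavita: £41,000; Greta: £41,000; Ilse: £20,500; Gideon: £41,000

The entire £143,500 passes to the siblings and their issue.
Counting each half-blood sibling's line as half a unit, there are 7/2 units in £143,500, so one unit is £41,000. Whole-blood lines (Tavita, Greta, and Gideon) take £41,000 each; half-blood lines (Ilse) take £20,500 each.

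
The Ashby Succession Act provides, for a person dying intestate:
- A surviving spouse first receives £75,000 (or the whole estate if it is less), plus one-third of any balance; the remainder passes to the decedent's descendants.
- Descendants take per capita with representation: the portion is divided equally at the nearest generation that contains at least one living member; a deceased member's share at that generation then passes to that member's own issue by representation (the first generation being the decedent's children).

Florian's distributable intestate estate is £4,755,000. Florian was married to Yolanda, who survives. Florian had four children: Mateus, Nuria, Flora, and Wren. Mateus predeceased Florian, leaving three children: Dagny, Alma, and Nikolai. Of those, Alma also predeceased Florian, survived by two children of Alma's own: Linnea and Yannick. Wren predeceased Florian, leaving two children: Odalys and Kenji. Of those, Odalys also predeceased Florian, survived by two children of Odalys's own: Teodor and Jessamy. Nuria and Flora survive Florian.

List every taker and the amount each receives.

Yolanda first takes £75,000, leaving a balance of £4,680,000. Yolanda then takes one-third of the balance (£1,560,000), for a total of £1,635,000. The remaining £3,120,000 passes to the descendants.
The descendants' portion (£3,120,000) is divided into 4 shares of £780,000: Nuria and Flora each take £780,000; Mateus's £780,000 share passes to Mateus's issue; Wren's £780,000 share passes to Wren's issue.
Mateus's share (£780,000) is divided into 3 shares of £260,000: Dagny and Nikolai each take £260,000; Alma's £260,000 share passes to Alma's issue.
Alma's share (£260,000) is divided into 2 shares of £130,000: Linnea and Yannick each take £130,000.
Wren's share (£780,000) is divided into 2 shares of £390,000: Kenji takes £390,000; Odalys's £390,000 share passes to Odalys's issue.
Odalys's share (£390,000) is divided into 2 shares of £195,000: Teodor and Jessamy each take £195,000.

Yolanda: £1,635,000; Dagny: £260,000; Linnea: £130,000; Yannick: £130,000; Nikolai: £260,000; Nuria: £780,000; Flora: £780,000; Teodor: £195,000; Jessamy: £195,000; Kenji: £390,000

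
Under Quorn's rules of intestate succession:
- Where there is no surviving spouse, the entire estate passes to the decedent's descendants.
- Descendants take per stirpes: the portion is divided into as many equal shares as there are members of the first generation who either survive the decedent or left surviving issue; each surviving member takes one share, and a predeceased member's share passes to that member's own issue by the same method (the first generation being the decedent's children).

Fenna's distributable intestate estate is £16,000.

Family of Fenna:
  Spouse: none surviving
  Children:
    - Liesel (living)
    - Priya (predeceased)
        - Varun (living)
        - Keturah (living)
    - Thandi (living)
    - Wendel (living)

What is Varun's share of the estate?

Varun receives £2,000.

The entire £16,000 passes to the descendants.
That amount (£16,000) is divided into 4 shares of £4,000: Liesel, Thandi, and Wendel each take £4,000; Priya's £4,000 share passes to Priya's issue.
Priya's share (£4,000) is divided into 2 shares of £2,000: Varun and Keturah each take £2,000.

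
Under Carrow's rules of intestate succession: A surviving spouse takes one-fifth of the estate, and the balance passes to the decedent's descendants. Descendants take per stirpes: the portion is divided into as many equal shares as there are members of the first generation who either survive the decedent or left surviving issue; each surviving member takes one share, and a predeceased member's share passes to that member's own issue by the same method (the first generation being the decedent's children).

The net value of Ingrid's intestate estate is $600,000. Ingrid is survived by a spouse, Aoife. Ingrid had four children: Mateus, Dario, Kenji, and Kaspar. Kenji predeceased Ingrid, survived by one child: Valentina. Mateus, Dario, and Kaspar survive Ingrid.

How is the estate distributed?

Aoife: $120,000; Mateus: $120,000; Dario: $120,000; Valentina: $120,000; Kaspar: $120,000

Aoife takes one-fifth of $600,000 = $120,000. The remaining $480,000 passes to the descendants.
The descendants' portion ($480,000) is divided into 4 shares of $120,000: Mateus, Dario, and Kaspar each take $120,000; Kenji's $120,000 share passes to Kenji's issue.
Kenji's share ($120,000) passes entirely to Valentina.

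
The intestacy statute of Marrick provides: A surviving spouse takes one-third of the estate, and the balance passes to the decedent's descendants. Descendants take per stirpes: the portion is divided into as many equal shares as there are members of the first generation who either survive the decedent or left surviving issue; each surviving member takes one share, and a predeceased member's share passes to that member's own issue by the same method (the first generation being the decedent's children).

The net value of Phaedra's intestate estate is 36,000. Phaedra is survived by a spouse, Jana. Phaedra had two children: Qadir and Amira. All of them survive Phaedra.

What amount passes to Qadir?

Jana takes one-third of 36,000 = 12,000. The remaining 24,000 passes to the descendants.
The descendants' portion (24,000) is divided into 2 shares of 12,000: Qadir and Amira each take 12,000.

Qadir receives 12,000.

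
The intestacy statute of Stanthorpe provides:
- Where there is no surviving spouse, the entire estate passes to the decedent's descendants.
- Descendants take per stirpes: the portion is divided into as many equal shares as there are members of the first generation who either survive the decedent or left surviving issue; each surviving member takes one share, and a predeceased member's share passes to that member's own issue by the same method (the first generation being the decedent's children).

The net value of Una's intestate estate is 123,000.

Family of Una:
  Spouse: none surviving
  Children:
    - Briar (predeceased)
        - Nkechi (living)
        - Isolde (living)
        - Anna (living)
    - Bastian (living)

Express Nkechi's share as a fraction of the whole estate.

Nkechi receives 1/6 of the estate.

The entire 123,000 passes to the descendants.
That amount (123,000) is divided into 2 shares of 61,500: Bastian takes 61,500; Briar's 61,500 share passes to Briar's issue.
Briar's share (61,500) is divided into 3 shares of 20,500: Nkechi, Isolde, and Anna each take 20,500.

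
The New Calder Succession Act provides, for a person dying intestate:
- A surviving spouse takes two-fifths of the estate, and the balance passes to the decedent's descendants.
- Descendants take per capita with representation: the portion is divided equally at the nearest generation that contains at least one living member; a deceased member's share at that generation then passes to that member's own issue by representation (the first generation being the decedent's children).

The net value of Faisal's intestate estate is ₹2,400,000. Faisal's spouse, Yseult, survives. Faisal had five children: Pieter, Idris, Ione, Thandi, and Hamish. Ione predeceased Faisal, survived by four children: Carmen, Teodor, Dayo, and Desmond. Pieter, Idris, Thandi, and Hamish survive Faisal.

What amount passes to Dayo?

Yseult takes two-fifths of ₹2,400,000 = ₹960,000. The remaining ₹1,440,000 passes to the descendants.
The descendants' portion (₹1,440,000) is divided into 5 shares of ₹288,000: Pieter, Idris, Thandi, and Hamish each take ₹288,000; Ione's ₹288,000 share passes to Ione's issue.
Ione's share (₹288,000) is divided into 4 shares of ₹72,000: Carmen, Teodor, Dayo, and Desmond each take ₹72,000.

Dayo receives ₹72,000.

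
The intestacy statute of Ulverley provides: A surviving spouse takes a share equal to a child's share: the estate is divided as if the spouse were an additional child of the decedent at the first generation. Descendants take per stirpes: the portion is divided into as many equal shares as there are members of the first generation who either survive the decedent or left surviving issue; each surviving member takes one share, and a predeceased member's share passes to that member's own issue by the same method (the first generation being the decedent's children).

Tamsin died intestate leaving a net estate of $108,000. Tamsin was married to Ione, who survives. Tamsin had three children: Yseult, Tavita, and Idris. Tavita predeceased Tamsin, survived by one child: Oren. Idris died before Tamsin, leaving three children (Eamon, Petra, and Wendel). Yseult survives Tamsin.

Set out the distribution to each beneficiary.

Ione: $27,000; Yseult: $27,000; Oren: $27,000; Eamon: $9,000; Petra: $9,000; Wendel: $9,000

The spouse counts as an additional share at the children's level, so there are 4 primary shares of $27,000. Ione takes one such share ($27,000).
The children's combined portion ($81,000) is divided into 3 shares of $27,000: Yseult takes $27,000; Tavita's $27,000 share passes to Tavita's issue; Idris's $27,000 share passes to Idris's issue.
Tavita's share ($27,000) passes entirely to Oren.
Idris's share ($27,000) is divided into 3 shares of $9,000: Eamon, Petra, and Wendel each take $9,000.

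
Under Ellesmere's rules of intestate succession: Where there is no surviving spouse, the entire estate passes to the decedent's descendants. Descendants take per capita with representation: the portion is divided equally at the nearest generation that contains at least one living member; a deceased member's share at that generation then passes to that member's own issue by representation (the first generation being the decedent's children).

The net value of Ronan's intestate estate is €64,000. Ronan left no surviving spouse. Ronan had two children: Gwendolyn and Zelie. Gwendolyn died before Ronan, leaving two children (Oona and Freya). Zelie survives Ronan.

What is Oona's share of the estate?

The entire €64,000 passes to the descendants.
That amount (€64,000) is divided into 2 shares of €32,000: Zelie takes €32,000; Gwendolyn's €32,000 share passes to Gwendolyn's issue.
Gwendolyn's share (€32,000) is divided into 2 shares of €16,000: Oona and Freya each take €16,000.

Oona receives €16,000.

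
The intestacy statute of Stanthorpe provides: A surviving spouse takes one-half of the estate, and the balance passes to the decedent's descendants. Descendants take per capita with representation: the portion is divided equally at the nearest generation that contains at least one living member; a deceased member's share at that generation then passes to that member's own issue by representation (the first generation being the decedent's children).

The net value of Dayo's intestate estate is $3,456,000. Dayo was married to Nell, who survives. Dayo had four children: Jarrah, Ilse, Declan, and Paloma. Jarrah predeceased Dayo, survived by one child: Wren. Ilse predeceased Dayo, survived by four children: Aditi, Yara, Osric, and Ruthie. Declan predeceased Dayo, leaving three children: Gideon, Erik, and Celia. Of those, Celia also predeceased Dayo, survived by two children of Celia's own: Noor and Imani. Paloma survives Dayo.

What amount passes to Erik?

Erik receives $144,000.

Nell takes one-half of $3,456,000 = $1,728,000. The remaining $1,728,000 passes to the descendants.
The descendants' portion ($1,728,000) is divided into 4 shares of $432,000: Paloma takes $432,000; Jarrah's $432,000 share passes to Jarrah's issue; Ilse's $432,000 share passes to Ilse's issue; Declan's $432,000 share passes to Declan's issue.
Jarrah's share ($432,000) passes entirely to Wren.
Ilse's share ($432,000) is divided into 4 shares of $108,000: Aditi, Yara, Osric, and Ruthie each take $108,000.
Declan's share ($432,000) is divided into 3 shares of $144,000: Gideon and Erik each take $144,000; Celia's $144,000 share passes to Celia's issue.
Celia's share ($144,000) is divided into 2 shares of $72,000: Noor and Imani each take $72,000.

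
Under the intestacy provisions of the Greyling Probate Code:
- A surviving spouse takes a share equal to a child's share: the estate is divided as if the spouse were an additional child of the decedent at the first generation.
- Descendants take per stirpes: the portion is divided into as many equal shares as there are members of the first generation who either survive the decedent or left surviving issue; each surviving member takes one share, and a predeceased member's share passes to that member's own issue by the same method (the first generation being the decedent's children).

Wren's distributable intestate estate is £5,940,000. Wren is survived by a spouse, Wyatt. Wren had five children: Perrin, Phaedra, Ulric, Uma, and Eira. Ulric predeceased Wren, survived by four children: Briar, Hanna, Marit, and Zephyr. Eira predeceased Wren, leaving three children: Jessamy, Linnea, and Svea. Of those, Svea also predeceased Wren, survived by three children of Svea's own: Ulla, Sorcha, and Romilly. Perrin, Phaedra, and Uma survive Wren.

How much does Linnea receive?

The spouse counts as an additional share at the children's level, so there are 6 primary shares of £990,000. Wyatt takes one such share (£990,000).
The children's combined portion (£4,950,000) is divided into 5 shares of £990,000: Perrin, Phaedra, and Uma each take £990,000; Ulric's £990,000 share passes to Ulric's issue; Eira's £990,000 share passes to Eira's issue.
Ulric's share (£990,000) is divided into 4 shares of £247,500: Briar, Hanna, Marit, and Zephyr each take £247,500.
Eira's share (£990,000) is divided into 3 shares of £330,000: Jessamy and Linnea each take £330,000; Svea's £330,000 share passes to Svea's issue.
Svea's share (£330,000) is divided into 3 shares of £110,000: Ulla, Sorcha, and Romilly each take £110,000.

Linnea receives £330,000.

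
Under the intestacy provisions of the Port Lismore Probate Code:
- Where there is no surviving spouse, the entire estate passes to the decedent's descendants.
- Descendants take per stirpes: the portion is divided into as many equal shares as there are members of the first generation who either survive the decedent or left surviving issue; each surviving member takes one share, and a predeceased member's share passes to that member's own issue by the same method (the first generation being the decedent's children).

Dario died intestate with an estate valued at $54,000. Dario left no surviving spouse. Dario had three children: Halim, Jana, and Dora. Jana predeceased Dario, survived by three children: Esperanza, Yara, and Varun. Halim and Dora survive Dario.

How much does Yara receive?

Yara receives $6,000.

The entire $54,000 passes to the descendants.
That amount ($54,000) is divided into 3 shares of $18,000: Halim and Dora each take $18,000; Jana's $18,000 share passes to Jana's issue.
Jana's share ($18,000) is divided into 3 shares of $6,000: Esperanza, Yara, and Varun each take $6,000.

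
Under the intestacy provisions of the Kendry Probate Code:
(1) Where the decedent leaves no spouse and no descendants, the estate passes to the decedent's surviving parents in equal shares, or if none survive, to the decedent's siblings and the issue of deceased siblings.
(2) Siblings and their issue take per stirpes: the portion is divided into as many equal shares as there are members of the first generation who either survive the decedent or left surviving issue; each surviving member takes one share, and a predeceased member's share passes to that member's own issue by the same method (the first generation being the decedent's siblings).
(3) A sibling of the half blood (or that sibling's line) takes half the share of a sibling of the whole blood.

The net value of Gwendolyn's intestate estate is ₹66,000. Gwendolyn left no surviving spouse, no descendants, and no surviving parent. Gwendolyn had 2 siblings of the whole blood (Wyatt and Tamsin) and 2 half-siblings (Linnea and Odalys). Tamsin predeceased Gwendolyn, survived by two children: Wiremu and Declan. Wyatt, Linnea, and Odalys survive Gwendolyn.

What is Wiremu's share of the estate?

Wiremu receives ₹11,000.

The entire ₹66,000 passes to the siblings and their issue.
Counting each half-blood sibling's line as half a unit, there are 3 units in ₹66,000, so one unit is ₹22,000. Whole-blood lines (Wyatt and Tamsin) take ₹22,000 each; half-blood lines (Linnea and Odalys) take ₹11,000 each.
Tamsin's share (₹22,000) is divided into 2 shares of ₹11,000: Wiremu and Declan each take ₹11,000.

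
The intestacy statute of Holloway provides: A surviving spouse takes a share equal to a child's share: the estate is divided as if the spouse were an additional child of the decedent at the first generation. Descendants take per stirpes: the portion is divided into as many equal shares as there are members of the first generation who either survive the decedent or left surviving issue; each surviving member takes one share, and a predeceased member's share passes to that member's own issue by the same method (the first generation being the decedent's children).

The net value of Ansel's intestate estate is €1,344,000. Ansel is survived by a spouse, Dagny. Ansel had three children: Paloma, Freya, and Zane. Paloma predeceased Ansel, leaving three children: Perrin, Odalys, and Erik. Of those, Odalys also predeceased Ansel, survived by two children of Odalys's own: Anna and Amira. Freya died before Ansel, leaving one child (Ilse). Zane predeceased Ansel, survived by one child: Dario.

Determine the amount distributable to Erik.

The spouse counts as an additional share at the children's level, so there are 4 primary shares of €336,000. Dagny takes one such share (€336,000).
The children's combined portion (€1,008,000) is divided into 3 shares of €336,000: Paloma's €336,000 share passes to Paloma's issue; Freya's €336,000 share passes to Freya's issue; Zane's €336,000 share passes to Zane's issue.
Paloma's share (€336,000) is divided into 3 shares of €112,000: Perrin and Erik each take €112,000; Odalys's €112,000 share passes to Odalys's issue.
Odalys's share (€112,000) is divided into 2 shares of €56,000: Anna and Amira each take €56,000.
Freya's share (€336,000) passes entirely to Ilse.
Zane's share (€336,000) passes entirely to Dario.

Erik receives €112,000.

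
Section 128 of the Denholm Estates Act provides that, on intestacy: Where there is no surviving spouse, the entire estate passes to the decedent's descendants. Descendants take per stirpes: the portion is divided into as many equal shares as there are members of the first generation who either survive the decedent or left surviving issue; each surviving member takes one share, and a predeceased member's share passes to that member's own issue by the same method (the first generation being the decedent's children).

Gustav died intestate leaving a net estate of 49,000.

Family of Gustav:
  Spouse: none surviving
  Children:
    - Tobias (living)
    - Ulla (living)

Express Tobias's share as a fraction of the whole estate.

Tobias receives 1/2 of the estate.

The entire 49,000 passes to the descendants.
That amount (49,000) is divided into 2 shares of 24,500: Tobias and Ulla each take 24,500.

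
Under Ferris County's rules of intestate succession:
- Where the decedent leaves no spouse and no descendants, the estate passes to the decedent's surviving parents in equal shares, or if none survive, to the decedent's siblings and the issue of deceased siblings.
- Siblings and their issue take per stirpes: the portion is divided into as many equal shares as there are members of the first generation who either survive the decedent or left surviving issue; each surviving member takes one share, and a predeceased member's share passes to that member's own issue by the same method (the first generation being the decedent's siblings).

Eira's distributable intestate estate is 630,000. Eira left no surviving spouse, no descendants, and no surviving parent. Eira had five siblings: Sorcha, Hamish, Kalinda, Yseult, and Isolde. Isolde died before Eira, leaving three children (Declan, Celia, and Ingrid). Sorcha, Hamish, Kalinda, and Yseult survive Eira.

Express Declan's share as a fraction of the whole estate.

The entire 630,000 passes to the siblings and their issue.
That amount (630,000) is divided into 5 shares of 126,000: Sorcha, Hamish, Kalinda, and Yseult each take 126,000; Isolde's 126,000 share passes to Isolde's issue.
Isolde's share (126,000) is divided into 3 shares of 42,000: Declan, Celia, and Ingrid each take 42,000.

Declan receives 1/15 of the estate.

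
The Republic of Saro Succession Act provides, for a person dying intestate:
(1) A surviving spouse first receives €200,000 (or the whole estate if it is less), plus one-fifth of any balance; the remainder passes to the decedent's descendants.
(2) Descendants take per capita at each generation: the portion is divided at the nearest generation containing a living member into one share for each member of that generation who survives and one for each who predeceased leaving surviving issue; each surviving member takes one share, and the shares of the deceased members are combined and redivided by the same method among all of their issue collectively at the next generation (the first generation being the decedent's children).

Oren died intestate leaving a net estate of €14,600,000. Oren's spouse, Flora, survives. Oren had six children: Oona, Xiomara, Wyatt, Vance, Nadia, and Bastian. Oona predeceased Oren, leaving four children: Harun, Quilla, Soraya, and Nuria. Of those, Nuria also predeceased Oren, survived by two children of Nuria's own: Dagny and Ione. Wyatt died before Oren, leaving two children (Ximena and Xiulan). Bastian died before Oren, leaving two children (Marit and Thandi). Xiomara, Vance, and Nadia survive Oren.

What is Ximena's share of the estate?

Ximena receives €720,000.

Flora first takes €200,000, leaving a balance of €14,400,000. Flora then takes one-fifth of the balance (€2,880,000), for a total of €3,080,000. The remaining €11,520,000 passes to the descendants.
The descendants' portion (€11,520,000) is divided at the children's generation into 6 shares of €1,920,000. Xiomara, Vance, and Nadia each take €1,920,000. The 3 shares of the deceased (Oona, Wyatt, and Bastian) are combined into a pool of €5,760,000.
That pool (€5,760,000) is divided at the grandchildren's generation into 8 shares of €720,000. Harun, Quilla, Soraya, Ximena, Xiulan, Marit, and Thandi each take €720,000. The remaining share for the deceased Nuria (€720,000) is carried to the next generation.
That pool (€720,000) is divided at the great-grandchildren's generation equally among Dagny and Ione: €360,000 each.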